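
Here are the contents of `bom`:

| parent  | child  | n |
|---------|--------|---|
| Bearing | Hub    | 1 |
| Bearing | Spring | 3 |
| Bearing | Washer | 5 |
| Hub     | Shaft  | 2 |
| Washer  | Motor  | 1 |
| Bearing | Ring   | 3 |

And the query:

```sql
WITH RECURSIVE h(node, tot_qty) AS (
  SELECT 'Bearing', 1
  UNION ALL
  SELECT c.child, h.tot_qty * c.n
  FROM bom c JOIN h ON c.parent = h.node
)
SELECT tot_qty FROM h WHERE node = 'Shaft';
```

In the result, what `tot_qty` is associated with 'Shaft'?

Base: (Bearing, tot_qty=1).
Iteration 1: components of {Bearing} -> Hub = 1*1 = 1, Ring = 1*3 = 3, Spring = 1*3 = 3, Washer = 1*5 = 5.
Iteration 2: components of {Hub,Ring,Spring,Washer} -> Motor = 5*1 = 5, Shaft = 1*2 = 2.
Iteration 3: no further components; recursion stops.

2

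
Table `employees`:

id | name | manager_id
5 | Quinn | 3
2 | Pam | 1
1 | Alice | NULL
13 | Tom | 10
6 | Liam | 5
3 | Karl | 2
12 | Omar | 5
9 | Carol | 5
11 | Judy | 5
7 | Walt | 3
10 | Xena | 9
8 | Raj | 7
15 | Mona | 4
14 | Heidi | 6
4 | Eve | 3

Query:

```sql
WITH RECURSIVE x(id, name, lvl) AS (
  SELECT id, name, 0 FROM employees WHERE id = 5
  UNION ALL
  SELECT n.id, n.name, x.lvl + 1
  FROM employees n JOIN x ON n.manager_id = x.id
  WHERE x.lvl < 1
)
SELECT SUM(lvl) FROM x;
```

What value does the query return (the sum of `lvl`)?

4

Base: id=5 (Quinn) at lvl 0.
Iteration 1: rows with manager_id in {5} -> Liam (id 6, lvl 1), Carol (id 9, lvl 1), Judy (id 11, lvl 1), Omar (id 12, lvl 1).
Iteration 2: lvl < 1 fails for all current rows; recursion stops.
SUM(lvl) = 0 + 1 + 1 + 1 + 1 = 4.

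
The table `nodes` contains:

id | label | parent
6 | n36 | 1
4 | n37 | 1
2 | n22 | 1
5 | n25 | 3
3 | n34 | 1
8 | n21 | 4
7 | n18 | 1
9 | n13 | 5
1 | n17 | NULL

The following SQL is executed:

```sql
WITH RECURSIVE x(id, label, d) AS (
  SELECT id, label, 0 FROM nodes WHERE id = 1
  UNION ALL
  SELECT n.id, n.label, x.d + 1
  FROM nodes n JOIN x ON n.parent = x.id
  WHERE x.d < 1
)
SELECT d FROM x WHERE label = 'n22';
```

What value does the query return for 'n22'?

1

Base: id=1 (n17) at d 0.
Iteration 1: rows with parent in {1} -> n22 (id 2, d 1), n34 (id 3, d 1), n37 (id 4, d 1), n36 (id 6, d 1), n18 (id 7, d 1).
Iteration 2: d < 1 fails for all current rows; recursion stops.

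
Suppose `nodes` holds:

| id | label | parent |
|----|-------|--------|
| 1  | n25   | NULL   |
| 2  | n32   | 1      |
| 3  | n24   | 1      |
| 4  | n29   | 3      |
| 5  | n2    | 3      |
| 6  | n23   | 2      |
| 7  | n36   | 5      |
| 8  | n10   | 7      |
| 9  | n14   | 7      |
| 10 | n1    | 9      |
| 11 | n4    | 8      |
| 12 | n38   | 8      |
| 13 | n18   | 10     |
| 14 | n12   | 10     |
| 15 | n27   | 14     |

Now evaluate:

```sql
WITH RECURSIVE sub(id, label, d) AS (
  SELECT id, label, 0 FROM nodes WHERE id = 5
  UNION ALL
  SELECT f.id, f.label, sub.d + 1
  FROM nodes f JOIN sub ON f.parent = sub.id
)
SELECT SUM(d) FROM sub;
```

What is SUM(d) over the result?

27

Base: id=5 (n2) at d 0.
Iteration 1: rows with parent in {5} -> n36 (id 7, d 1).
Iteration 2: rows with parent in {7} -> n10 (id 8, d 2), n14 (id 9, d 2).
Iteration 3: rows with parent in {8,9} -> n1 (id 10, d 3), n4 (id 11, d 3), n38 (id 12, d 3).
Iteration 4: rows with parent in {10,11,12} -> n18 (id 13, d 4), n12 (id 14, d 4).
Iteration 5: rows with parent in {13,14} -> n27 (id 15, d 5).
Iteration 6: no rows with parent in {15}; recursion stops.
SUM(d) = 0 + 1 + 2 + 2 + 3 + 3 + 3 + 4 + 4 + 5 = 27.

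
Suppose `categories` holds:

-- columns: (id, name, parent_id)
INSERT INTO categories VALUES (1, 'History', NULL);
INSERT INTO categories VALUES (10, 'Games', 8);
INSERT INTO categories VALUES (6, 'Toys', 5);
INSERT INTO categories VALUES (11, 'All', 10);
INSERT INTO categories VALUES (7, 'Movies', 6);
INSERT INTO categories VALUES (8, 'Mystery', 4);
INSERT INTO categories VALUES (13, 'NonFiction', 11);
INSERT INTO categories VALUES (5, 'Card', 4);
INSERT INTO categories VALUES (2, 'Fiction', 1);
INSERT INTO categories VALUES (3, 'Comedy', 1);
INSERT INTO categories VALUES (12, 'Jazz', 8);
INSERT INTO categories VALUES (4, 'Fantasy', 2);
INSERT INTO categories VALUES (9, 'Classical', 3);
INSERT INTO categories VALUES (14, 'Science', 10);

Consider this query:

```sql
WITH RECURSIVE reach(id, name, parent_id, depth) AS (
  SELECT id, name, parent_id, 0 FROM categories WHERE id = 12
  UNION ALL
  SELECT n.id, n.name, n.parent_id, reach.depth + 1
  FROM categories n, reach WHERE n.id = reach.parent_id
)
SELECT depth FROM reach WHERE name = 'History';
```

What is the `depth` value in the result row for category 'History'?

4

Base: id=12 (Jazz), parent_id=8, depth 0.
Iteration 1: join on id=8 -> Mystery (id 8, parent_id=4, depth 1).
Iteration 2: join on id=4 -> Fantasy (id 4, parent_id=2, depth 2).
Iteration 3: join on id=2 -> Fiction (id 2, parent_id=1, depth 3).
Iteration 4: join on id=1 -> History (id 1, parent_id=NULL, depth 4).
Iteration 5: parent_id is NULL; no match; recursion stops.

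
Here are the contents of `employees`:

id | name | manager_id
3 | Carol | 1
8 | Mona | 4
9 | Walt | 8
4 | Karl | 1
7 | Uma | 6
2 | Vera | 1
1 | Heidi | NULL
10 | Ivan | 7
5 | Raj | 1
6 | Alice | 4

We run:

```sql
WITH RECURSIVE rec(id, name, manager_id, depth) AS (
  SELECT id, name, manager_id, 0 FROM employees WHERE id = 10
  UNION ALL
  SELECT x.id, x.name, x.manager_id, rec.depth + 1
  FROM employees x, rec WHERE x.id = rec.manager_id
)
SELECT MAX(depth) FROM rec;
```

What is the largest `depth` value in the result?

Base: id=10 (Ivan), manager_id=7, depth 0.
Iteration 1: join on id=7 -> Uma (id 7, manager_id=6, depth 1).
Iteration 2: join on id=6 -> Alice (id 6, manager_id=4, depth 2).
Iteration 3: join on id=4 -> Karl (id 4, manager_id=1, depth 3).
Iteration 4: join on id=1 -> Heidi (id 1, manager_id=NULL, depth 4).
Iteration 5: manager_id is NULL; no match; recursion stops.
depth values: 0, 1, 2, 3, 4; the maximum is 4.

4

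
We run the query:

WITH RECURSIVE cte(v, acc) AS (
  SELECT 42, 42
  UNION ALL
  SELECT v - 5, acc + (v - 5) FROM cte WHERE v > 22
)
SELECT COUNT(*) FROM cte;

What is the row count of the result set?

5

Base: v=42, acc=42.
Iteration 1: 42 > 22 holds -> v = 42 - 5 = 37, acc = 42 + 37 = 79.
Iteration 2: 37 > 22 holds -> v = 37 - 5 = 32, acc = 79 + 32 = 111.
Iteration 3: 32 > 22 holds -> v = 32 - 5 = 27, acc = 111 + 27 = 138.
Iteration 4: 27 > 22 holds -> v = 27 - 5 = 22, acc = 138 + 22 = 160.
Iteration 5: 22 > 22 fails; recursion stops.
Total rows emitted: 5.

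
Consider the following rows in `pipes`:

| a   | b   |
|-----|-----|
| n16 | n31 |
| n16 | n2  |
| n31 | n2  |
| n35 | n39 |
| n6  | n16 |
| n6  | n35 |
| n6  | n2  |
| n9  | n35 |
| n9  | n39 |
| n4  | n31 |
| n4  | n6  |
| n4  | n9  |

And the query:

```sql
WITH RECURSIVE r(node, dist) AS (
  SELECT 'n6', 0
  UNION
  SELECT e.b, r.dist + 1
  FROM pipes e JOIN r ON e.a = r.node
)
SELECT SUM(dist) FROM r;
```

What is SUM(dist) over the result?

12

Base: (n6, dist=0).
Iteration 1: edges from {n6} -> (n16, dist=1), (n2, dist=1), (n35, dist=1).
Iteration 2: edges from {n16,n2,n35} -> (n2, dist=2), (n31, dist=2), (n39, dist=2).
Iteration 3: edges from {n2,n31,n39} -> (n2, dist=3).
Iteration 4: no outgoing edges from {n2}; recursion stops.
SUM(dist) = 0 + 1 + 1 + 1 + 2 + 2 + 2 + 3 = 12.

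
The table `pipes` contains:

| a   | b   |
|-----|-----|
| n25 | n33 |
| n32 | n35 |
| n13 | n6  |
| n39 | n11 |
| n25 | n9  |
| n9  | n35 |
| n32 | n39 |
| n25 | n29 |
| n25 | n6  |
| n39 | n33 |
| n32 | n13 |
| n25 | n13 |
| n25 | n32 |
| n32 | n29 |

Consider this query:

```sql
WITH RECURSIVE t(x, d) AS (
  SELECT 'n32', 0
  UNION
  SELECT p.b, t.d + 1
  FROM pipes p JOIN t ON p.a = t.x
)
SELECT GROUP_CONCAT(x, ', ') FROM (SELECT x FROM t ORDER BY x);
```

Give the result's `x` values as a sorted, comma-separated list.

Base: (n32, d=0).
Iteration 1: edges from {n32} -> (n13, d=1), (n29, d=1), (n35, d=1), (n39, d=1).
Iteration 2: edges from {n13,n29,n35,n39} -> (n11, d=2), (n33, d=2), (n6, d=2).
Iteration 3: no outgoing edges from {n11,n33,n6}; recursion stops.

n11, n13, n29, n32, n33, n35, n39, n6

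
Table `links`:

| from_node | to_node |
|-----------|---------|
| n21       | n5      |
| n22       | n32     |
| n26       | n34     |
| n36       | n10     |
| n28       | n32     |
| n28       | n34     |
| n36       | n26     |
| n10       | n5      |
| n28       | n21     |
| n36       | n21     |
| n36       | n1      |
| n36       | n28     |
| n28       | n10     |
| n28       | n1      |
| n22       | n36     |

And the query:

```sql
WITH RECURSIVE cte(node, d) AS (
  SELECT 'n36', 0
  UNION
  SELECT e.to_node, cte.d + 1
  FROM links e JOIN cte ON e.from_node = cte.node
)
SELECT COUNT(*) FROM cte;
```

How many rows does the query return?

13

Base: (n36, d=0).
Iteration 1: edges from {n36} -> (n1, d=1), (n10, d=1), (n21, d=1), (n26, d=1), (n28, d=1).
Iteration 2: edges from {n1,n10,n21,n26,n28} -> (n1, d=2), (n10, d=2), (n21, d=2), (n32, d=2), (n34, d=2), (n5, d=2). [UNION drops 2 duplicate row(s)]
Iteration 3: edges from {n1,n10,n21,n32,n34,n5} -> (n5, d=3). [UNION drops 1 duplicate row(s)]
Iteration 4: no outgoing edges from {n5}; recursion stops.
Total rows emitted: 13.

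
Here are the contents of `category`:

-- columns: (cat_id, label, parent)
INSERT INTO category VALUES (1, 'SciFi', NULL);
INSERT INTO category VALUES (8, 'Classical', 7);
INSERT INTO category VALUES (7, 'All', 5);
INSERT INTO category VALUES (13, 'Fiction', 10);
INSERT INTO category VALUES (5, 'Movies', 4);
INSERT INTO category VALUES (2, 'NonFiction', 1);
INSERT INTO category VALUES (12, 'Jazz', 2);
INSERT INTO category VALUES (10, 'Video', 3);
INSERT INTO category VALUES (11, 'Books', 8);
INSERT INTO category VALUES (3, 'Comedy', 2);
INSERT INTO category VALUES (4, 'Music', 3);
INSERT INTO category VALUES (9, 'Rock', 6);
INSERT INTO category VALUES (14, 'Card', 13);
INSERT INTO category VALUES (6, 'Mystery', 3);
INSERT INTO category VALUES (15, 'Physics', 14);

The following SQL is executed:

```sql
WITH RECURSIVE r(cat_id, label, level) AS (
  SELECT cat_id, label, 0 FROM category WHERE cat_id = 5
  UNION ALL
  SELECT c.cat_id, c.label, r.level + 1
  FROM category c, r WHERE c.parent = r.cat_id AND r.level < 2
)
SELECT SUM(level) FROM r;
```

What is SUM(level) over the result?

Base: cat_id=5 (Movies) at level 0.
Iteration 1: rows with parent in {5} -> All (id 7, level 1).
Iteration 2: rows with parent in {7} -> Classical (id 8, level 2).
Iteration 3: level < 2 fails for all current rows; recursion stops.
SUM(level) = 0 + 1 + 2 = 3.

3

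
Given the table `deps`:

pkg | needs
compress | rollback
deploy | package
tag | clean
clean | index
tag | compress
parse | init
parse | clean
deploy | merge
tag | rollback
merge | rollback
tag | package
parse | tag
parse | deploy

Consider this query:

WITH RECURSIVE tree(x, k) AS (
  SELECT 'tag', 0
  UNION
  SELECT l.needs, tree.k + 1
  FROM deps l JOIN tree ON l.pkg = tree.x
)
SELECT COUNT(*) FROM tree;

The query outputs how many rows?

7

Base: (tag, k=0).
Iteration 1: edges from {tag} -> (clean, k=1), (compress, k=1), (package, k=1), (rollback, k=1).
Iteration 2: edges from {clean,compress,package,rollback} -> (index, k=2), (rollback, k=2).
Iteration 3: no outgoing edges from {index,rollback}; recursion stops.
Total rows emitted: 7.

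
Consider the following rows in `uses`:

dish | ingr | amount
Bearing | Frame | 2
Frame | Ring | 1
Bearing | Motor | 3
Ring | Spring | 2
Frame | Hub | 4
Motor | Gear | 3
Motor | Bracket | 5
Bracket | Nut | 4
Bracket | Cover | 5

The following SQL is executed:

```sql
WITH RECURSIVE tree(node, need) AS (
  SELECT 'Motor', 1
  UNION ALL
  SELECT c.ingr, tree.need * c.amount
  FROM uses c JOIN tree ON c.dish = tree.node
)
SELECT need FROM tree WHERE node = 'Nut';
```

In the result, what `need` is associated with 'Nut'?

20

Base: (Motor, need=1).
Iteration 1: components of {Motor} -> Bracket = 1*5 = 5, Gear = 1*3 = 3.
Iteration 2: components of {Bracket,Gear} -> Cover = 5*5 = 25, Nut = 5*4 = 20.
Iteration 3: no further components; recursion stops.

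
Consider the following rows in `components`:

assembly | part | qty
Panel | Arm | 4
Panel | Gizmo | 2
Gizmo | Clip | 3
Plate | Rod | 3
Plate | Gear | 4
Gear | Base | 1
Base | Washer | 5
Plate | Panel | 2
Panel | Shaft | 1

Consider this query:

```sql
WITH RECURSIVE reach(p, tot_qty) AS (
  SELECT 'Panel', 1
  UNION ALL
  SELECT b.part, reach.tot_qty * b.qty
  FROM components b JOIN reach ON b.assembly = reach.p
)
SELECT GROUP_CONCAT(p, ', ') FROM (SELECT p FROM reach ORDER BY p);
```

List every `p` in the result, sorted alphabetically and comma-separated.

Arm, Clip, Gizmo, Panel, Shaft

Base: (Panel, tot_qty=1).
Iteration 1: components of {Panel} -> Arm = 1*4 = 4, Gizmo = 1*2 = 2, Shaft = 1*1 = 1.
Iteration 2: components of {Arm,Gizmo,Shaft} -> Clip = 2*3 = 6.
Iteration 3: no further components; recursion stops.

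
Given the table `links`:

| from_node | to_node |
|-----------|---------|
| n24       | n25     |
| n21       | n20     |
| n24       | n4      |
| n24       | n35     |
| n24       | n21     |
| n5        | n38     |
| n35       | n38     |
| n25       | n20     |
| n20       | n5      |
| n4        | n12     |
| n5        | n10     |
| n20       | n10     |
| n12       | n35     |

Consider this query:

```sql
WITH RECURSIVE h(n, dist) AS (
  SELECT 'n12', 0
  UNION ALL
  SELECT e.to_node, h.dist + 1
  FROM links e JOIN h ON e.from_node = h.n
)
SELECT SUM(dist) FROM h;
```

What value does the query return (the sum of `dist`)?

Base: (n12, dist=0).
Iteration 1: edges from {n12} -> (n35, dist=1).
Iteration 2: edges from {n35} -> (n38, dist=2).
Iteration 3: no outgoing edges from {n38}; recursion stops.
SUM(dist) = 0 + 1 + 2 = 3.

3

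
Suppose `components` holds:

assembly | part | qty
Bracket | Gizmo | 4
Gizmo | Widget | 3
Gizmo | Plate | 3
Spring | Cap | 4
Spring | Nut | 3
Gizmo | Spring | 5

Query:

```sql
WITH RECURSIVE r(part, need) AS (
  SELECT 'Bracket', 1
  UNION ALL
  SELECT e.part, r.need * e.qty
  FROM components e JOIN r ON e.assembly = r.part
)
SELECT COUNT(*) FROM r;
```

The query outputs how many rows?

7

Base: (Bracket, need=1).
Iteration 1: components of {Bracket} -> Gizmo = 1*4 = 4.
Iteration 2: components of {Gizmo} -> Plate = 4*3 = 12, Spring = 4*5 = 20, Widget = 4*3 = 12.
Iteration 3: components of {Plate,Spring,Widget} -> Cap = 20*4 = 80, Nut = 20*3 = 60.
Iteration 4: no further components; recursion stops.
Total rows emitted: 7.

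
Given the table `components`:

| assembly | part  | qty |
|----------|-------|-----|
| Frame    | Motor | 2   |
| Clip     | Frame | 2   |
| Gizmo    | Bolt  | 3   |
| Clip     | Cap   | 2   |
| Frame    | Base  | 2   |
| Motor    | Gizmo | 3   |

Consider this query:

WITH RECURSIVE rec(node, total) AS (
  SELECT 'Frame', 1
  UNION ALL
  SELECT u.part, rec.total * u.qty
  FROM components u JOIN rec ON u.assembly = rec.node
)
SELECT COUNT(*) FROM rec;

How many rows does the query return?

Base: (Frame, total=1).
Iteration 1: components of {Frame} -> Base = 1*2 = 2, Motor = 1*2 = 2.
Iteration 2: components of {Base,Motor} -> Gizmo = 2*3 = 6.
Iteration 3: components of {Gizmo} -> Bolt = 6*3 = 18.
Iteration 4: no further components; recursion stops.
Total rows emitted: 5.

5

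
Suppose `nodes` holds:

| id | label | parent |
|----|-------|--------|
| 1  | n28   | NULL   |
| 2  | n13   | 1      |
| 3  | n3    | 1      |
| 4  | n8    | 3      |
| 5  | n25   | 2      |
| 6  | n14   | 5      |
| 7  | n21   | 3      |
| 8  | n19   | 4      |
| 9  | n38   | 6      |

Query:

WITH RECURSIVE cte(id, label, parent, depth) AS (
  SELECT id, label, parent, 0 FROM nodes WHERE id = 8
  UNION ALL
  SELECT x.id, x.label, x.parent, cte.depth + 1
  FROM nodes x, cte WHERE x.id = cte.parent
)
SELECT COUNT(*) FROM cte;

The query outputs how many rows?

Base: id=8 (n19), parent=4, depth 0.
Iteration 1: join on id=4 -> n8 (id 4, parent=3, depth 1).
Iteration 2: join on id=3 -> n3 (id 3, parent=1, depth 2).
Iteration 3: join on id=1 -> n28 (id 1, parent=NULL, depth 3).
Iteration 4: parent is NULL; no match; recursion stops.
Total rows emitted: 4.

4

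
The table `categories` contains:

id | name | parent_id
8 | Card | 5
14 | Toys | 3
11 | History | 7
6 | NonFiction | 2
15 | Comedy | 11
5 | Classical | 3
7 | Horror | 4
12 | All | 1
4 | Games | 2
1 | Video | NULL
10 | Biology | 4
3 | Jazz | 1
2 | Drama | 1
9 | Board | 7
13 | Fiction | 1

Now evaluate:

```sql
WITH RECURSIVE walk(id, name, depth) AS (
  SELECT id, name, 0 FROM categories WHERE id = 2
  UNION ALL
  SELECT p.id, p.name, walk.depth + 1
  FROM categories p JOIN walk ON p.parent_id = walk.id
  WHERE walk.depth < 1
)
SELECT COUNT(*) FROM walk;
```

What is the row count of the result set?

3

Base: id=2 (Drama) at depth 0.
Iteration 1: rows with parent_id in {2} -> Games (id 4, depth 1), NonFiction (id 6, depth 1).
Iteration 2: depth < 1 fails for all current rows; recursion stops.
Total rows emitted: 3.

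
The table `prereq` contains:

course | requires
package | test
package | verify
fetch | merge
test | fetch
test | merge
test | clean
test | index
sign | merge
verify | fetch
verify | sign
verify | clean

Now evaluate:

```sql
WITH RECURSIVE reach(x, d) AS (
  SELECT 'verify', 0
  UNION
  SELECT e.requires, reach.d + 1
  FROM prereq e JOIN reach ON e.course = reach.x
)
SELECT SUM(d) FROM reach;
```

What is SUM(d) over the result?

Base: (verify, d=0).
Iteration 1: edges from {verify} -> (clean, d=1), (fetch, d=1), (sign, d=1).
Iteration 2: edges from {clean,fetch,sign} -> (merge, d=2). [UNION drops 1 duplicate row(s)]
Iteration 3: no outgoing edges from {merge}; recursion stops.
SUM(d) = 0 + 1 + 1 + 1 + 2 = 5.

5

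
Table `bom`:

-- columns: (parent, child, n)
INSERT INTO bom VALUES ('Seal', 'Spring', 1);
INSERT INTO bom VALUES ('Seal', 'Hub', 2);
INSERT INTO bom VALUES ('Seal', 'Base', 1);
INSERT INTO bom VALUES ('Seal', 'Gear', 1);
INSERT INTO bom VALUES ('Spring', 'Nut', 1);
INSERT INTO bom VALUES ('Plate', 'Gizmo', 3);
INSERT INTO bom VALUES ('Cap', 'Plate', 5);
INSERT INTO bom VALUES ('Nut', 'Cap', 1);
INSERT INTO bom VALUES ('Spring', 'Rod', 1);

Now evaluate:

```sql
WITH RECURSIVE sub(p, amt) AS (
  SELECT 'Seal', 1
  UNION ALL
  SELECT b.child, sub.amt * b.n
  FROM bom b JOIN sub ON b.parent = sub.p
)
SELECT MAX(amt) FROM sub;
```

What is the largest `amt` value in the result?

Base: (Seal, amt=1).
Iteration 1: components of {Seal} -> Base = 1*1 = 1, Gear = 1*1 = 1, Hub = 1*2 = 2, Spring = 1*1 = 1.
Iteration 2: components of {Base,Gear,Hub,Spring} -> Nut = 1*1 = 1, Rod = 1*1 = 1.
Iteration 3: components of {Nut,Rod} -> Cap = 1*1 = 1.
Iteration 4: components of {Cap} -> Plate = 1*5 = 5.
Iteration 5: components of {Plate} -> Gizmo = 5*3 = 15.
Iteration 6: no further components; recursion stops.
amt values: 1, 1, 1, 1, 2, 1, 1, 1, 5, 15; the maximum is 15.

15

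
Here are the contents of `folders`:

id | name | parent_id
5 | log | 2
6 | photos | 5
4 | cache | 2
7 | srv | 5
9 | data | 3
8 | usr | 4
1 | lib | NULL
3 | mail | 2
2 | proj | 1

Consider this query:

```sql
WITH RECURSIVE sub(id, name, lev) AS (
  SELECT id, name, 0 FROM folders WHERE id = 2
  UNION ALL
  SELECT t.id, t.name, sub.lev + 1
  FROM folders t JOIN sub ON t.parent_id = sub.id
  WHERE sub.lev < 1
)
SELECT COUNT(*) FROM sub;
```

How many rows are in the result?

4

Base: id=2 (proj) at lev 0.
Iteration 1: rows with parent_id in {2} -> mail (id 3, lev 1), cache (id 4, lev 1), log (id 5, lev 1).
Iteration 2: lev < 1 fails for all current rows; recursion stops.
Total rows emitted: 4.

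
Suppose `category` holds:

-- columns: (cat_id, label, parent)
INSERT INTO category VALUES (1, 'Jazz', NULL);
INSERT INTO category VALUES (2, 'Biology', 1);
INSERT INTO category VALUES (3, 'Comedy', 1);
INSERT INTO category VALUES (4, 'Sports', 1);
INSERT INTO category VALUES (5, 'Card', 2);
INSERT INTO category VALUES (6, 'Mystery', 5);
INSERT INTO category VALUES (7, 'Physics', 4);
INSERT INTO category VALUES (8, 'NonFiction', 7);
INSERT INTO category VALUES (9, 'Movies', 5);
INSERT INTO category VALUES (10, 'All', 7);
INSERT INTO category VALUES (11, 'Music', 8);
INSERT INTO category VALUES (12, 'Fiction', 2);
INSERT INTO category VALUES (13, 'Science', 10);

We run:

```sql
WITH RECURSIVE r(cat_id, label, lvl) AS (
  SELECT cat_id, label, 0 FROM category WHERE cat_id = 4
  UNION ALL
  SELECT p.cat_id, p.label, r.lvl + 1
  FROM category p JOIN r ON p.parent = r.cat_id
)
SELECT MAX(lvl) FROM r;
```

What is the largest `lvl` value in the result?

Base: cat_id=4 (Sports) at lvl 0.
Iteration 1: rows with parent in {4} -> Physics (id 7, lvl 1).
Iteration 2: rows with parent in {7} -> NonFiction (id 8, lvl 2), All (id 10, lvl 2).
Iteration 3: rows with parent in {8,10} -> Music (id 11, lvl 3), Science (id 13, lvl 3).
Iteration 4: no rows with parent in {11,13}; recursion stops.
lvl values: 0, 1, 2, 2, 3, 3; the maximum is 3.

3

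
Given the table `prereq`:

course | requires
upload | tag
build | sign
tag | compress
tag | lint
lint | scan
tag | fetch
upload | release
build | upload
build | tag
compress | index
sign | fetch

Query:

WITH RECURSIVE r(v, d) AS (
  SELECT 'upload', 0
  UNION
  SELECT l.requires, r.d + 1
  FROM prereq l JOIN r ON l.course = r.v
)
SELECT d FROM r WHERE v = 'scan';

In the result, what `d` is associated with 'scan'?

3

Base: (upload, d=0).
Iteration 1: edges from {upload} -> (release, d=1), (tag, d=1).
Iteration 2: edges from {release,tag} -> (compress, d=2), (fetch, d=2), (lint, d=2).
Iteration 3: edges from {compress,fetch,lint} -> (index, d=3), (scan, d=3).
Iteration 4: no outgoing edges from {index,scan}; recursion stops.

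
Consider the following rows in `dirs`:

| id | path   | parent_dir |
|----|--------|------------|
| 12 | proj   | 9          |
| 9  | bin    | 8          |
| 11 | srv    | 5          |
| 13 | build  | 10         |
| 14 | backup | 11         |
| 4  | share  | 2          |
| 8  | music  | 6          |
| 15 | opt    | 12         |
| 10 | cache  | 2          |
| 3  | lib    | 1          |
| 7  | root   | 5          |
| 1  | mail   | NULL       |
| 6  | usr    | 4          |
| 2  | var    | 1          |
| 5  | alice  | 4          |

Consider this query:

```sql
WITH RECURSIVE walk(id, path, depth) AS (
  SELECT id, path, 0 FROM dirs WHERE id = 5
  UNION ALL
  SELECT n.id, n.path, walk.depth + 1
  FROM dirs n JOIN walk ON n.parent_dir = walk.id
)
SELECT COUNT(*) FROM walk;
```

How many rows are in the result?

Base: id=5 (alice) at depth 0.
Iteration 1: rows with parent_dir in {5} -> root (id 7, depth 1), srv (id 11, depth 1).
Iteration 2: rows with parent_dir in {7,11} -> backup (id 14, depth 2).
Iteration 3: no rows with parent_dir in {14}; recursion stops.
Total rows emitted: 4.

4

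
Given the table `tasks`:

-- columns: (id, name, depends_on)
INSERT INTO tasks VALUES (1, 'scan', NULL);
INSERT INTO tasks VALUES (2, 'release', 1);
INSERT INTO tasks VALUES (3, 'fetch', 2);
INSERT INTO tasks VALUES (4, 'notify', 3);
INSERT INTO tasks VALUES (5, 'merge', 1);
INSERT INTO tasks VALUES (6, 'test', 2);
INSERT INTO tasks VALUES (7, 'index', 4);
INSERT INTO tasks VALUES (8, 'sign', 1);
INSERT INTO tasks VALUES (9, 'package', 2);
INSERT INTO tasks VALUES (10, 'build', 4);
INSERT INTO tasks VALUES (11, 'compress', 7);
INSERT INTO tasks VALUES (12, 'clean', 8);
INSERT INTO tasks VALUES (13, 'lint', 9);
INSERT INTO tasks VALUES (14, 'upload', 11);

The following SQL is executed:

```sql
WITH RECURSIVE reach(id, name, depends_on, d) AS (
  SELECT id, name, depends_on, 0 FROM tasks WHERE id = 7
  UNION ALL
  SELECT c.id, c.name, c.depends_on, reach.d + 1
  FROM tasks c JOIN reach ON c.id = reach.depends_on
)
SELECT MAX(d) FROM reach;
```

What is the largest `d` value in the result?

4

Base: id=7 (index), depends_on=4, d 0.
Iteration 1: join on id=4 -> notify (id 4, depends_on=3, d 1).
Iteration 2: join on id=3 -> fetch (id 3, depends_on=2, d 2).
Iteration 3: join on id=2 -> release (id 2, depends_on=1, d 3).
Iteration 4: join on id=1 -> scan (id 1, depends_on=NULL, d 4).
Iteration 5: depends_on is NULL; no match; recursion stops.
d values: 0, 1, 2, 3, 4; the maximum is 4.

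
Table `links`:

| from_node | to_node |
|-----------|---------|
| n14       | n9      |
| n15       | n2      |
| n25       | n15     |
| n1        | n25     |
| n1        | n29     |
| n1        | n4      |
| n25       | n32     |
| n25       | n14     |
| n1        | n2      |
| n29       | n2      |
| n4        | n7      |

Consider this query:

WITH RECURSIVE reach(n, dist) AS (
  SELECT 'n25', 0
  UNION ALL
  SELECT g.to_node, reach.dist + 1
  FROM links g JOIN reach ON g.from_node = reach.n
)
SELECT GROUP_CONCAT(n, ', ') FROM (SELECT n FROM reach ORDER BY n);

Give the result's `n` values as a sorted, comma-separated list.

Base: (n25, dist=0).
Iteration 1: edges from {n25} -> (n14, dist=1), (n15, dist=1), (n32, dist=1).
Iteration 2: edges from {n14,n15,n32} -> (n2, dist=2), (n9, dist=2).
Iteration 3: no outgoing edges from {n2,n9}; recursion stops.

n14, n15, n2, n25, n32, n9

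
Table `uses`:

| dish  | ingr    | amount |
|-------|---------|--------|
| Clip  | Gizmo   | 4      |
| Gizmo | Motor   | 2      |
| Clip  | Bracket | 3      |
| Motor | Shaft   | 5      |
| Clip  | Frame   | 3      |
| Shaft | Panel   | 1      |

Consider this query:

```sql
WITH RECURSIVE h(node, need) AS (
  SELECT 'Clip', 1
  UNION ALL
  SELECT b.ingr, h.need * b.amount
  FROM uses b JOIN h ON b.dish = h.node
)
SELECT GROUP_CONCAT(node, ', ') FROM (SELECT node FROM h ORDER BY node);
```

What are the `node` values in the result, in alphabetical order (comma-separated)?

Base: (Clip, need=1).
Iteration 1: components of {Clip} -> Bracket = 1*3 = 3, Frame = 1*3 = 3, Gizmo = 1*4 = 4.
Iteration 2: components of {Bracket,Frame,Gizmo} -> Motor = 4*2 = 8.
Iteration 3: components of {Motor} -> Shaft = 8*5 = 40.
Iteration 4: components of {Shaft} -> Panel = 40*1 = 40.
Iteration 5: no further components; recursion stops.

Bracket, Clip, Frame, Gizmo, Motor, Panel, Shaft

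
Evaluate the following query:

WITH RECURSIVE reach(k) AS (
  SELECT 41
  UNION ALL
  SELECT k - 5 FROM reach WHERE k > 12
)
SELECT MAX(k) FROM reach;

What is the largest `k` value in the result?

41

Base: k=41.
Iteration 1: 41 > 12 holds -> k = 41 - 5 = 36.
Iteration 2: 36 > 12 holds -> k = 36 - 5 = 31.
Iteration 3: 31 > 12 holds -> k = 31 - 5 = 26.
Iteration 4: 26 > 12 holds -> k = 26 - 5 = 21.
Iteration 5: 21 > 12 holds -> k = 21 - 5 = 16.
Iteration 6: 16 > 12 holds -> k = 16 - 5 = 11.
Iteration 7: 11 > 12 fails; recursion stops.
k values: 41, 36, 31, 26, 21, 16, 11; the maximum is 41.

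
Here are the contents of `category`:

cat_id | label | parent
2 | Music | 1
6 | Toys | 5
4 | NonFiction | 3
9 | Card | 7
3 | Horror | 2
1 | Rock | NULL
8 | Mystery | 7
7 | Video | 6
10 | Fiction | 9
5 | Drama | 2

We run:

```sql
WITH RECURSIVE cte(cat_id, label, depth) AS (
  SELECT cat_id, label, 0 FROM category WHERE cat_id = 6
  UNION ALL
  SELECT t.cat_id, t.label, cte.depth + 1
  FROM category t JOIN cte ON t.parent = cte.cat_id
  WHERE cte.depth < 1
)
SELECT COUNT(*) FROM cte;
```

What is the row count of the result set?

Base: cat_id=6 (Toys) at depth 0.
Iteration 1: rows with parent in {6} -> Video (id 7, depth 1).
Iteration 2: depth < 1 fails for all current rows; recursion stops.
Total rows emitted: 2.

2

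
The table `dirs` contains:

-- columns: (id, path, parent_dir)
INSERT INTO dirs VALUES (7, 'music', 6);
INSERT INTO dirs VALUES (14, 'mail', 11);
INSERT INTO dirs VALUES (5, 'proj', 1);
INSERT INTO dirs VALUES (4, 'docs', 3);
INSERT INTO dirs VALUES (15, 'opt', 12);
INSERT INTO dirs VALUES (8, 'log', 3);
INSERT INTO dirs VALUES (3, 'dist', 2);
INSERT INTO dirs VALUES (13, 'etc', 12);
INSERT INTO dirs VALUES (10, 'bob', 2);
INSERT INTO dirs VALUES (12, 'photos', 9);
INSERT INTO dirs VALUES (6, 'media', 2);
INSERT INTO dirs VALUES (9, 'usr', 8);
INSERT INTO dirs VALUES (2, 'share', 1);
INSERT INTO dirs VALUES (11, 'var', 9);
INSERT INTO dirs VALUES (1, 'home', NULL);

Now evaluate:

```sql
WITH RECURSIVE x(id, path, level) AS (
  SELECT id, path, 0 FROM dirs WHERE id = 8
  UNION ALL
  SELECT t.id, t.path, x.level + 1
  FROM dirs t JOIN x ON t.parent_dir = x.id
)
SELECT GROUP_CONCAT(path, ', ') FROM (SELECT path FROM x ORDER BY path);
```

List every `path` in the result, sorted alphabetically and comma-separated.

Base: id=8 (log) at level 0.
Iteration 1: rows with parent_dir in {8} -> usr (id 9, level 1).
Iteration 2: rows with parent_dir in {9} -> var (id 11, level 2), photos (id 12, level 2).
Iteration 3: rows with parent_dir in {11,12} -> etc (id 13, level 3), mail (id 14, level 3), opt (id 15, level 3).
Iteration 4: no rows with parent_dir in {13,14,15}; recursion stops.

etc, log, mail, opt, photos, usr, var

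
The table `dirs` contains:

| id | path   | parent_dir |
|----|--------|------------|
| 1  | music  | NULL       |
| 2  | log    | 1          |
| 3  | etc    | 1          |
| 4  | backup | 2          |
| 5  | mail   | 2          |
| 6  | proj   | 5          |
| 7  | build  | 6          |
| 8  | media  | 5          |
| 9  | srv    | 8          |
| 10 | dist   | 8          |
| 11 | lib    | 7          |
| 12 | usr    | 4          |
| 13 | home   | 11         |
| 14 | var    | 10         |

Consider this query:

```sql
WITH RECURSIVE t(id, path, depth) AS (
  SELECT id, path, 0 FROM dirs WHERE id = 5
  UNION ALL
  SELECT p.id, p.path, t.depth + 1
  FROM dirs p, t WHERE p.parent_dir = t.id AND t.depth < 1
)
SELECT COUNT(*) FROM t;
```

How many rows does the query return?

3

Base: id=5 (mail) at depth 0.
Iteration 1: rows with parent_dir in {5} -> proj (id 6, depth 1), media (id 8, depth 1).
Iteration 2: depth < 1 fails for all current rows; recursion stops.
Total rows emitted: 3.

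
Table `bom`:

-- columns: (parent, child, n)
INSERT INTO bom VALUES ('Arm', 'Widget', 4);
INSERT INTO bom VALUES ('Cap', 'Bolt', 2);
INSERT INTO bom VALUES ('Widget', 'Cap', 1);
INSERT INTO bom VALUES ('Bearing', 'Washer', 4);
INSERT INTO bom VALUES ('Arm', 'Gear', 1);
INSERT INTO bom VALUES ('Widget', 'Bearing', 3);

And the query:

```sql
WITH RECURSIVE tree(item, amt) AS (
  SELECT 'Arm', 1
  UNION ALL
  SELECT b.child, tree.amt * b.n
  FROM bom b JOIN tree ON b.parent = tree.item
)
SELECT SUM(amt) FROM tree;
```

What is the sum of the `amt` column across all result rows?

Base: (Arm, amt=1).
Iteration 1: components of {Arm} -> Gear = 1*1 = 1, Widget = 1*4 = 4.
Iteration 2: components of {Gear,Widget} -> Bearing = 4*3 = 12, Cap = 4*1 = 4.
Iteration 3: components of {Bearing,Cap} -> Bolt = 4*2 = 8, Washer = 12*4 = 48.
Iteration 4: no further components; recursion stops.
SUM(amt) = 1 + 4 + 1 + 12 + 4 + 48 + 8 = 78.

78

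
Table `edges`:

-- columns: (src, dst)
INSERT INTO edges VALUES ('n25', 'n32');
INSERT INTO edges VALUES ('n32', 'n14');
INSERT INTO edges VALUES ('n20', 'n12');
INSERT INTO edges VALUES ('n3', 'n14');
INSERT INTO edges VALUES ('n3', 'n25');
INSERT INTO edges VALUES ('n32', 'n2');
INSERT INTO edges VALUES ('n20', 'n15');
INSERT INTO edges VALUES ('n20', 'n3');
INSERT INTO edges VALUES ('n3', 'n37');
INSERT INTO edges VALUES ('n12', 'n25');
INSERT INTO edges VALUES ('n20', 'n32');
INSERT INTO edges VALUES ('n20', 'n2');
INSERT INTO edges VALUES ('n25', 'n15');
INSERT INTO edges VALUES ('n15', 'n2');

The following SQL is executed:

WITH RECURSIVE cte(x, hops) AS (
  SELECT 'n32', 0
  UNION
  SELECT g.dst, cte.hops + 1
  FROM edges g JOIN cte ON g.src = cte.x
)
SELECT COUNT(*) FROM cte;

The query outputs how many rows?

3

Base: (n32, hops=0).
Iteration 1: edges from {n32} -> (n14, hops=1), (n2, hops=1).
Iteration 2: no outgoing edges from {n14,n2}; recursion stops.
Total rows emitted: 3.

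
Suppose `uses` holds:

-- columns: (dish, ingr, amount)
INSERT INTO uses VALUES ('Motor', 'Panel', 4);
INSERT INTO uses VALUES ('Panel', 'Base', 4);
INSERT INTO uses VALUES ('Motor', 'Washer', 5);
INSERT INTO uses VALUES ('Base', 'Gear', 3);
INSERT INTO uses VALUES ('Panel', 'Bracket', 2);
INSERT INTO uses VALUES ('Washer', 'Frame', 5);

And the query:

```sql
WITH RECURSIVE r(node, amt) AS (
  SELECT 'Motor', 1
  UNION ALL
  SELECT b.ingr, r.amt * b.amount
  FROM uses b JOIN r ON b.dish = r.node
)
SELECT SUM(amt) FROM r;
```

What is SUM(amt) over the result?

107

Base: (Motor, amt=1).
Iteration 1: components of {Motor} -> Panel = 1*4 = 4, Washer = 1*5 = 5.
Iteration 2: components of {Panel,Washer} -> Base = 4*4 = 16, Bracket = 4*2 = 8, Frame = 5*5 = 25.
Iteration 3: components of {Base,Bracket,Frame} -> Gear = 16*3 = 48.
Iteration 4: no further components; recursion stops.
SUM(amt) = 1 + 4 + 5 + 16 + 8 + 25 + 48 = 107.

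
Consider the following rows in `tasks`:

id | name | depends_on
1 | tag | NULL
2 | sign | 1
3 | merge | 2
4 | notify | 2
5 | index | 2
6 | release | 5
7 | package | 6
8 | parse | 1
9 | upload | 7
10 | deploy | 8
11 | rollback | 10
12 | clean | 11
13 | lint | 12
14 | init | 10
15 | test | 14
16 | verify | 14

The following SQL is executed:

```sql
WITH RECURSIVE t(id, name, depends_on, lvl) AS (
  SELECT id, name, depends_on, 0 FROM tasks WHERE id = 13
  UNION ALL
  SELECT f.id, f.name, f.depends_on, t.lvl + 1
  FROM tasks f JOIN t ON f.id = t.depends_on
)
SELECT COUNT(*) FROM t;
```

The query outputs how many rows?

Base: id=13 (lint), depends_on=12, lvl 0.
Iteration 1: join on id=12 -> clean (id 12, depends_on=11, lvl 1).
Iteration 2: join on id=11 -> rollback (id 11, depends_on=10, lvl 2).
Iteration 3: join on id=10 -> deploy (id 10, depends_on=8, lvl 3).
Iteration 4: join on id=8 -> parse (id 8, depends_on=1, lvl 4).
Iteration 5: join on id=1 -> tag (id 1, depends_on=NULL, lvl 5).
Iteration 6: depends_on is NULL; no match; recursion stops.
Total rows emitted: 6.

6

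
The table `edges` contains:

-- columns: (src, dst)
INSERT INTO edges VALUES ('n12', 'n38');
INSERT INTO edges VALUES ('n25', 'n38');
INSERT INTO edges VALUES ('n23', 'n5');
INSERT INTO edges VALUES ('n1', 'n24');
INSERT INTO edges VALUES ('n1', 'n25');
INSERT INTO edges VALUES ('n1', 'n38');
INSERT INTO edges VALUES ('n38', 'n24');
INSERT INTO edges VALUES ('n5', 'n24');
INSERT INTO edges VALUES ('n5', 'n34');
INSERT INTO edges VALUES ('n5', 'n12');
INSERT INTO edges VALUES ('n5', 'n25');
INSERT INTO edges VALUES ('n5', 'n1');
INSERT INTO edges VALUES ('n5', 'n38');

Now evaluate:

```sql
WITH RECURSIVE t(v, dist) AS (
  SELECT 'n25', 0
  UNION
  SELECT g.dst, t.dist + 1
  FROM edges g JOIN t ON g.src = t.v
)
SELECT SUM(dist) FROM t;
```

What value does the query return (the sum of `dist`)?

3

Base: (n25, dist=0).
Iteration 1: edges from {n25} -> (n38, dist=1).
Iteration 2: edges from {n38} -> (n24, dist=2).
Iteration 3: no outgoing edges from {n24}; recursion stops.
SUM(dist) = 0 + 1 + 2 = 3.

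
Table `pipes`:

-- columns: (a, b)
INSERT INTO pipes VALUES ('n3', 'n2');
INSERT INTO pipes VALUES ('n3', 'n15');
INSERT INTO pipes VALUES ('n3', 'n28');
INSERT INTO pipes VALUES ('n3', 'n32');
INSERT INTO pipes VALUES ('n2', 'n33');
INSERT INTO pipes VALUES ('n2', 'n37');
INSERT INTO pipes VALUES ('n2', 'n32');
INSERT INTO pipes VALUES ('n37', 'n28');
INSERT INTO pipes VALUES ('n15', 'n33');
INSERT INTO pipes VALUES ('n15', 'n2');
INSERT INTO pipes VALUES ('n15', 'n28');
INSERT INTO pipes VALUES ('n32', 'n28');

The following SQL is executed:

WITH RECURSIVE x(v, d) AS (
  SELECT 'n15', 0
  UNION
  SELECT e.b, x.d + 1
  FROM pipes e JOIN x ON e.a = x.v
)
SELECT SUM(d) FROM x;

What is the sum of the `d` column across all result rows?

Base: (n15, d=0).
Iteration 1: edges from {n15} -> (n2, d=1), (n28, d=1), (n33, d=1).
Iteration 2: edges from {n2,n28,n33} -> (n32, d=2), (n33, d=2), (n37, d=2).
Iteration 3: edges from {n32,n33,n37} -> (n28, d=3). [UNION drops 1 duplicate row(s)]
Iteration 4: no outgoing edges from {n28}; recursion stops.
SUM(d) = 0 + 1 + 1 + 1 + 2 + 2 + 2 + 3 = 12.

12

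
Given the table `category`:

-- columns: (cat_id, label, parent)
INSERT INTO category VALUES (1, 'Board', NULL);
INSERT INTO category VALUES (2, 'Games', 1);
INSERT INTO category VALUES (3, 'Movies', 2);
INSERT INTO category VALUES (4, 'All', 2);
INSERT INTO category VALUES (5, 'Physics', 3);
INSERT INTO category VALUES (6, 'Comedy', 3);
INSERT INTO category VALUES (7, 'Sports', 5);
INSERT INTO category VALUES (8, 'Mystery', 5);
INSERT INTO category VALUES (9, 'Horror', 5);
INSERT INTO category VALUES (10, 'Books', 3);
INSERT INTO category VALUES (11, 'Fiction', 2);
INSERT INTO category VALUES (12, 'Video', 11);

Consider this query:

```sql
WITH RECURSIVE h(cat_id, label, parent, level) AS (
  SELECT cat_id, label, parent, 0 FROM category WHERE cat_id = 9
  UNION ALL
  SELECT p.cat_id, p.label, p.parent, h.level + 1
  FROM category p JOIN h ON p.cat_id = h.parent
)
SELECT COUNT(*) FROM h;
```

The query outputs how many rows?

Base: cat_id=9 (Horror), parent=5, level 0.
Iteration 1: join on cat_id=5 -> Physics (id 5, parent=3, level 1).
Iteration 2: join on cat_id=3 -> Movies (id 3, parent=2, level 2).
Iteration 3: join on cat_id=2 -> Games (id 2, parent=1, level 3).
Iteration 4: join on cat_id=1 -> Board (id 1, parent=NULL, level 4).
Iteration 5: parent is NULL; no match; recursion stops.
Total rows emitted: 5.

5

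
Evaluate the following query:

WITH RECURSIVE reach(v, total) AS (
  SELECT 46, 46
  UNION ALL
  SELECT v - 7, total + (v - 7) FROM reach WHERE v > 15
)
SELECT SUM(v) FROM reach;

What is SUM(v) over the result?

Base: v=46, total=46.
Iteration 1: 46 > 15 holds -> v = 46 - 7 = 39, total = 46 + 39 = 85.
Iteration 2: 39 > 15 holds -> v = 39 - 7 = 32, total = 85 + 32 = 117.
Iteration 3: 32 > 15 holds -> v = 32 - 7 = 25, total = 117 + 25 = 142.
Iteration 4: 25 > 15 holds -> v = 25 - 7 = 18, total = 142 + 18 = 160.
Iteration 5: 18 > 15 holds -> v = 18 - 7 = 11, total = 160 + 11 = 171.
Iteration 6: 11 > 15 fails; recursion stops.
SUM(v) = 46 + 39 + 32 + 25 + 18 + 11 = 171.

171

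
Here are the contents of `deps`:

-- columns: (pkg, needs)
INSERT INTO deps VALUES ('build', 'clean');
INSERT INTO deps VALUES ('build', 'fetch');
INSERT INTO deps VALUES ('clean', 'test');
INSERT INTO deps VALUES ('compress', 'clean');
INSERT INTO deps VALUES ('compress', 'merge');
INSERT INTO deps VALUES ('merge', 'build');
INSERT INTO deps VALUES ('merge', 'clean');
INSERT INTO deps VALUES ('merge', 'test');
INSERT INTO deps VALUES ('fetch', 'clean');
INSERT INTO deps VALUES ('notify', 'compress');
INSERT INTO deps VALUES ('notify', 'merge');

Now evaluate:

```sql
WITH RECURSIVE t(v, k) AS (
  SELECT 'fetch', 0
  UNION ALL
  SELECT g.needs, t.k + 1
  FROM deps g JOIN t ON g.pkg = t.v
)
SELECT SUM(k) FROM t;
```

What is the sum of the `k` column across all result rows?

Base: (fetch, k=0).
Iteration 1: edges from {fetch} -> (clean, k=1).
Iteration 2: edges from {clean} -> (test, k=2).
Iteration 3: no outgoing edges from {test}; recursion stops.
SUM(k) = 0 + 1 + 2 = 3.

3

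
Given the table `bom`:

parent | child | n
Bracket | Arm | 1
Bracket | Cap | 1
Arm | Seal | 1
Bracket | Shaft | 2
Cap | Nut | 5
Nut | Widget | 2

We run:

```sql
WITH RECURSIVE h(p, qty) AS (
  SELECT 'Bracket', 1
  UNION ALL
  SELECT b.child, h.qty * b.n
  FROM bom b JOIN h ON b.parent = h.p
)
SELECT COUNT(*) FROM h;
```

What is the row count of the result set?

7

Base: (Bracket, qty=1).
Iteration 1: components of {Bracket} -> Arm = 1*1 = 1, Cap = 1*1 = 1, Shaft = 1*2 = 2.
Iteration 2: components of {Arm,Cap,Shaft} -> Nut = 1*5 = 5, Seal = 1*1 = 1.
Iteration 3: components of {Nut,Seal} -> Widget = 5*2 = 10.
Iteration 4: no further components; recursion stops.
Total rows emitted: 7.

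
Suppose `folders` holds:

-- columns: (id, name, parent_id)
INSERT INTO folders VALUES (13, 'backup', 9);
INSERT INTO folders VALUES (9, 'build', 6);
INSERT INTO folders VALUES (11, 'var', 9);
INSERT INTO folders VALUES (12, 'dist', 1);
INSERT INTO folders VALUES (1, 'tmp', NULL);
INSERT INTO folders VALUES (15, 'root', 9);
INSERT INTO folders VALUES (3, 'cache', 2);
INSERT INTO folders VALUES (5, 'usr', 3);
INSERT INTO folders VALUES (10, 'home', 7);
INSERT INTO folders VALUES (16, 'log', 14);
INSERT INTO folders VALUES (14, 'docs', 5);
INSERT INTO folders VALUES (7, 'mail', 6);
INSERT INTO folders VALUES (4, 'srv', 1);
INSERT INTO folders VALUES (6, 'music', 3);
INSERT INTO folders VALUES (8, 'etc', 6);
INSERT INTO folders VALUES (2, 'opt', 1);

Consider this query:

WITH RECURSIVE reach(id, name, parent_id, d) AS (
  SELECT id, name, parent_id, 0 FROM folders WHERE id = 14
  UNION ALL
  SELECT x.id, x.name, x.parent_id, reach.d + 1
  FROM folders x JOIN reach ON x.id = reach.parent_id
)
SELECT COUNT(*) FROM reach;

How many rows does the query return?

5

Base: id=14 (docs), parent_id=5, d 0.
Iteration 1: join on id=5 -> usr (id 5, parent_id=3, d 1).
Iteration 2: join on id=3 -> cache (id 3, parent_id=2, d 2).
Iteration 3: join on id=2 -> opt (id 2, parent_id=1, d 3).
Iteration 4: join on id=1 -> tmp (id 1, parent_id=NULL, d 4).
Iteration 5: parent_id is NULL; no match; recursion stops.
Total rows emitted: 5.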